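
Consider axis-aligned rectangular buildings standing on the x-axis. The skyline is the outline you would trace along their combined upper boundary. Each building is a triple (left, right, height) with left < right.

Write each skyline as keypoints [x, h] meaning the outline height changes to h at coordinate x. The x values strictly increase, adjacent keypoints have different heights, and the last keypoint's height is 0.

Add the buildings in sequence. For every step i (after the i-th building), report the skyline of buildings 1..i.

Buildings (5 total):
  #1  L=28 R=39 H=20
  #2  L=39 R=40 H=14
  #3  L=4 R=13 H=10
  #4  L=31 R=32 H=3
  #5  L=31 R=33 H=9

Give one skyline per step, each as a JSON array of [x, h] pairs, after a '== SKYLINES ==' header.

== SKYLINES ==
[[28,20],[39,0]]
[[28,20],[39,14],[40,0]]
[[4,10],[13,0],[28,20],[39,14],[40,0]]
[[4,10],[13,0],[28,20],[39,14],[40,0]]
[[4,10],[13,0],[28,20],[39,14],[40,0]]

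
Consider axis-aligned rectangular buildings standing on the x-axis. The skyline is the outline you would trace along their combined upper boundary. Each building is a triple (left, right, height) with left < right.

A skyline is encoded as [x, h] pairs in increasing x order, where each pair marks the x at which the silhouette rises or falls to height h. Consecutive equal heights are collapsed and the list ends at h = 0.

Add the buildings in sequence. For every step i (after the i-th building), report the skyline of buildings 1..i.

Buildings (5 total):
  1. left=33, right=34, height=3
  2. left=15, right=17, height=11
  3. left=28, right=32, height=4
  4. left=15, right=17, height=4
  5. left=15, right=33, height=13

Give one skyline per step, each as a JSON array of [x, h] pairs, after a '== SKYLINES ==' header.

== SKYLINES ==
[[33,3],[34,0]]
[[15,11],[17,0],[33,3],[34,0]]
[[15,11],[17,0],[28,4],[32,0],[33,3],[34,0]]
[[15,11],[17,0],[28,4],[32,0],[33,3],[34,0]]
[[15,13],[33,3],[34,0]]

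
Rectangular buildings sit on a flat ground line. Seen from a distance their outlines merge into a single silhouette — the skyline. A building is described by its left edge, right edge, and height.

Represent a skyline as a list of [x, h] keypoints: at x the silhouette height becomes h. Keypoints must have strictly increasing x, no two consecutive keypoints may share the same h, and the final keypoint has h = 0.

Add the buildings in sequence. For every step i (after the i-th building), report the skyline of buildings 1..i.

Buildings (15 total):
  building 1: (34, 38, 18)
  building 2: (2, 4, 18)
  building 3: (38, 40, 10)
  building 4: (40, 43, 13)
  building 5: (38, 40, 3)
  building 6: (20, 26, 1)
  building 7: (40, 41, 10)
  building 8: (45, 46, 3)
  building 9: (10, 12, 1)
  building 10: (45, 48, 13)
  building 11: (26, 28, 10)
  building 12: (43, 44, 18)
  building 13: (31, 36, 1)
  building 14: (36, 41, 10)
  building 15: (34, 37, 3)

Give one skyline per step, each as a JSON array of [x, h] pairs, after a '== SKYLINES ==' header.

== SKYLINES ==
[[34,18],[38,0]]
[[2,18],[4,0],[34,18],[38,0]]
[[2,18],[4,0],[34,18],[38,10],[40,0]]
[[2,18],[4,0],[34,18],[38,10],[40,13],[43,0]]
[[2,18],[4,0],[34,18],[38,10],[40,13],[43,0]]
[[2,18],[4,0],[20,1],[26,0],[34,18],[38,10],[40,13],[43,0]]
[[2,18],[4,0],[20,1],[26,0],[34,18],[38,10],[40,13],[43,0]]
[[2,18],[4,0],[20,1],[26,0],[34,18],[38,10],[40,13],[43,0],[45,3],[46,0]]
[[2,18],[4,0],[10,1],[12,0],[20,1],[26,0],[34,18],[38,10],[40,13],[43,0],[45,3],[46,0]]
[[2,18],[4,0],[10,1],[12,0],[20,1],[26,0],[34,18],[38,10],[40,13],[43,0],[45,13],[48,0]]
[[2,18],[4,0],[10,1],[12,0],[20,1],[26,10],[28,0],[34,18],[38,10],[40,13],[43,0],[45,13],[48,0]]
[[2,18],[4,0],[10,1],[12,0],[20,1],[26,10],[28,0],[34,18],[38,10],[40,13],[43,18],[44,0],[45,13],[48,0]]
[[2,18],[4,0],[10,1],[12,0],[20,1],[26,10],[28,0],[31,1],[34,18],[38,10],[40,13],[43,18],[44,0],[45,13],[48,0]]
[[2,18],[4,0],[10,1],[12,0],[20,1],[26,10],[28,0],[31,1],[34,18],[38,10],[40,13],[43,18],[44,0],[45,13],[48,0]]
[[2,18],[4,0],[10,1],[12,0],[20,1],[26,10],[28,0],[31,1],[34,18],[38,10],[40,13],[43,18],[44,0],[45,13],[48,0]]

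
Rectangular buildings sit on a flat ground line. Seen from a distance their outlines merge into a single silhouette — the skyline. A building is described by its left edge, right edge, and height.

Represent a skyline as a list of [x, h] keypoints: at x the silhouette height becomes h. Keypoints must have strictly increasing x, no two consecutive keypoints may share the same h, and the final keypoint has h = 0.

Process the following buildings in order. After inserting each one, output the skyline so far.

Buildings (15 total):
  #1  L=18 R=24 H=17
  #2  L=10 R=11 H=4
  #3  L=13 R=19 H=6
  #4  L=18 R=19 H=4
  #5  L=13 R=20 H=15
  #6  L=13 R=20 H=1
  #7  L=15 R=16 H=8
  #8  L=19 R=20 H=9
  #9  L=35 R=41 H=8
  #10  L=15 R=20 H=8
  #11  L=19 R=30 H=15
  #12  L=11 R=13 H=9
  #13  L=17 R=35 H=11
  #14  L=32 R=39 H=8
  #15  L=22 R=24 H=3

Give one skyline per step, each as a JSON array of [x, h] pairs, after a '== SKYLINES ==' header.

== SKYLINES ==
[[18,17],[24,0]]
[[10,4],[11,0],[18,17],[24,0]]
[[10,4],[11,0],[13,6],[18,17],[24,0]]
[[10,4],[11,0],[13,6],[18,17],[24,0]]
[[10,4],[11,0],[13,15],[18,17],[24,0]]
[[10,4],[11,0],[13,15],[18,17],[24,0]]
[[10,4],[11,0],[13,15],[18,17],[24,0]]
[[10,4],[11,0],[13,15],[18,17],[24,0]]
[[10,4],[11,0],[13,15],[18,17],[24,0],[35,8],[41,0]]
[[10,4],[11,0],[13,15],[18,17],[24,0],[35,8],[41,0]]
[[10,4],[11,0],[13,15],[18,17],[24,15],[30,0],[35,8],[41,0]]
[[10,4],[11,9],[13,15],[18,17],[24,15],[30,0],[35,8],[41,0]]
[[10,4],[11,9],[13,15],[18,17],[24,15],[30,11],[35,8],[41,0]]
[[10,4],[11,9],[13,15],[18,17],[24,15],[30,11],[35,8],[41,0]]
[[10,4],[11,9],[13,15],[18,17],[24,15],[30,11],[35,8],[41,0]]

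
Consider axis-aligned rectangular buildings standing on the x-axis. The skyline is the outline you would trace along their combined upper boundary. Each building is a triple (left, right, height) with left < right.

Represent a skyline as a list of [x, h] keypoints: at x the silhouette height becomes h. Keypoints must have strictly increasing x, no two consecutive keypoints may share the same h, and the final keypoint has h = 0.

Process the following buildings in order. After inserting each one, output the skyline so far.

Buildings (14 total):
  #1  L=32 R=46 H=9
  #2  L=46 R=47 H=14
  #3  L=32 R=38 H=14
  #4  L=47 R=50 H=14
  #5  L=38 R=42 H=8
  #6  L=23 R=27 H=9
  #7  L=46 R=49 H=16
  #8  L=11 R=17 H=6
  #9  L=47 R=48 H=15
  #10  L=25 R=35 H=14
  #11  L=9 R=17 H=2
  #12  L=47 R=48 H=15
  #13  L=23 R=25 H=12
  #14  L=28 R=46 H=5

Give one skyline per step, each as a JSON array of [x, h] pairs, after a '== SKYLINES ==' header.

== SKYLINES ==
[[32,9],[46,0]]
[[32,9],[46,14],[47,0]]
[[32,14],[38,9],[46,14],[47,0]]
[[32,14],[38,9],[46,14],[50,0]]
[[32,14],[38,9],[46,14],[50,0]]
[[23,9],[27,0],[32,14],[38,9],[46,14],[50,0]]
[[23,9],[27,0],[32,14],[38,9],[46,16],[49,14],[50,0]]
[[11,6],[17,0],[23,9],[27,0],[32,14],[38,9],[46,16],[49,14],[50,0]]
[[11,6],[17,0],[23,9],[27,0],[32,14],[38,9],[46,16],[49,14],[50,0]]
[[11,6],[17,0],[23,9],[25,14],[38,9],[46,16],[49,14],[50,0]]
[[9,2],[11,6],[17,0],[23,9],[25,14],[38,9],[46,16],[49,14],[50,0]]
[[9,2],[11,6],[17,0],[23,9],[25,14],[38,9],[46,16],[49,14],[50,0]]
[[9,2],[11,6],[17,0],[23,12],[25,14],[38,9],[46,16],[49,14],[50,0]]
[[9,2],[11,6],[17,0],[23,12],[25,14],[38,9],[46,16],[49,14],[50,0]]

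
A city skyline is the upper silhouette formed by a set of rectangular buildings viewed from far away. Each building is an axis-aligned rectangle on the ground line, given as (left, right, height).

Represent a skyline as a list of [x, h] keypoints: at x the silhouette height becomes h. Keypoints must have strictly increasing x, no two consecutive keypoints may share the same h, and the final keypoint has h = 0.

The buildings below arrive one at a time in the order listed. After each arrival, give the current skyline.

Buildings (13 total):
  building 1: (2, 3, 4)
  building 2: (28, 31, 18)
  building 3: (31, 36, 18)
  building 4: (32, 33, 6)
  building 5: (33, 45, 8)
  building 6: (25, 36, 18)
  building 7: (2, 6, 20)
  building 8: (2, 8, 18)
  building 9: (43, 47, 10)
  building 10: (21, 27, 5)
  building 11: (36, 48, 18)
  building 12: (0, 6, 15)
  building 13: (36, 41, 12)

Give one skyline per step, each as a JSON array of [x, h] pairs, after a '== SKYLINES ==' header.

== SKYLINES ==
[[2,4],[3,0]]
[[2,4],[3,0],[28,18],[31,0]]
[[2,4],[3,0],[28,18],[36,0]]
[[2,4],[3,0],[28,18],[36,0]]
[[2,4],[3,0],[28,18],[36,8],[45,0]]
[[2,4],[3,0],[25,18],[36,8],[45,0]]
[[2,20],[6,0],[25,18],[36,8],[45,0]]
[[2,20],[6,18],[8,0],[25,18],[36,8],[45,0]]
[[2,20],[6,18],[8,0],[25,18],[36,8],[43,10],[47,0]]
[[2,20],[6,18],[8,0],[21,5],[25,18],[36,8],[43,10],[47,0]]
[[2,20],[6,18],[8,0],[21,5],[25,18],[48,0]]
[[0,15],[2,20],[6,18],[8,0],[21,5],[25,18],[48,0]]
[[0,15],[2,20],[6,18],[8,0],[21,5],[25,18],[48,0]]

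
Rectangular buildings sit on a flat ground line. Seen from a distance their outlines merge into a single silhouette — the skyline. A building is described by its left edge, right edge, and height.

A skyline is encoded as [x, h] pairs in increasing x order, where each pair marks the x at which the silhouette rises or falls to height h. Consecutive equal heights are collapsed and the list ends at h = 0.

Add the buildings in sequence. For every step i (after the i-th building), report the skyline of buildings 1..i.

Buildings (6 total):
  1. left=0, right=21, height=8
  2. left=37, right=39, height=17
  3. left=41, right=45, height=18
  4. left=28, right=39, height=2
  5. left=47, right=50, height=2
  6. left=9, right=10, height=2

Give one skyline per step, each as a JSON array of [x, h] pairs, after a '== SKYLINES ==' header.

== SKYLINES ==
[[0,8],[21,0]]
[[0,8],[21,0],[37,17],[39,0]]
[[0,8],[21,0],[37,17],[39,0],[41,18],[45,0]]
[[0,8],[21,0],[28,2],[37,17],[39,0],[41,18],[45,0]]
[[0,8],[21,0],[28,2],[37,17],[39,0],[41,18],[45,0],[47,2],[50,0]]
[[0,8],[21,0],[28,2],[37,17],[39,0],[41,18],[45,0],[47,2],[50,0]]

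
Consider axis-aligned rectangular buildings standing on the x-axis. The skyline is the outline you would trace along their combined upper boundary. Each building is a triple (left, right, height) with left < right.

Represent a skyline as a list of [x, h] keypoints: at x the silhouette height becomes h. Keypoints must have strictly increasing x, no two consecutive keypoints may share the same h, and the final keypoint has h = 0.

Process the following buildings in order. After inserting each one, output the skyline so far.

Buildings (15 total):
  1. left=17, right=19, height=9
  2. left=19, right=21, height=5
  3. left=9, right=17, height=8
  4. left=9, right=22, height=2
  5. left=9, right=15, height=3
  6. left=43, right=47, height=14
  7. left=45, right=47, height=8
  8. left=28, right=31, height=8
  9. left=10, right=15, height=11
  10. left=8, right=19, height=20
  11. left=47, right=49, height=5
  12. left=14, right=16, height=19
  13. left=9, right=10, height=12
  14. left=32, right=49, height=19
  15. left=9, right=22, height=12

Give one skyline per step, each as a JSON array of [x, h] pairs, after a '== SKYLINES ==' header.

== SKYLINES ==
[[17,9],[19,0]]
[[17,9],[19,5],[21,0]]
[[9,8],[17,9],[19,5],[21,0]]
[[9,8],[17,9],[19,5],[21,2],[22,0]]
[[9,8],[17,9],[19,5],[21,2],[22,0]]
[[9,8],[17,9],[19,5],[21,2],[22,0],[43,14],[47,0]]
[[9,8],[17,9],[19,5],[21,2],[22,0],[43,14],[47,0]]
[[9,8],[17,9],[19,5],[21,2],[22,0],[28,8],[31,0],[43,14],[47,0]]
[[9,8],[10,11],[15,8],[17,9],[19,5],[21,2],[22,0],[28,8],[31,0],[43,14],[47,0]]
[[8,20],[19,5],[21,2],[22,0],[28,8],[31,0],[43,14],[47,0]]
[[8,20],[19,5],[21,2],[22,0],[28,8],[31,0],[43,14],[47,5],[49,0]]
[[8,20],[19,5],[21,2],[22,0],[28,8],[31,0],[43,14],[47,5],[49,0]]
[[8,20],[19,5],[21,2],[22,0],[28,8],[31,0],[43,14],[47,5],[49,0]]
[[8,20],[19,5],[21,2],[22,0],[28,8],[31,0],[32,19],[49,0]]
[[8,20],[19,12],[22,0],[28,8],[31,0],[32,19],[49,0]]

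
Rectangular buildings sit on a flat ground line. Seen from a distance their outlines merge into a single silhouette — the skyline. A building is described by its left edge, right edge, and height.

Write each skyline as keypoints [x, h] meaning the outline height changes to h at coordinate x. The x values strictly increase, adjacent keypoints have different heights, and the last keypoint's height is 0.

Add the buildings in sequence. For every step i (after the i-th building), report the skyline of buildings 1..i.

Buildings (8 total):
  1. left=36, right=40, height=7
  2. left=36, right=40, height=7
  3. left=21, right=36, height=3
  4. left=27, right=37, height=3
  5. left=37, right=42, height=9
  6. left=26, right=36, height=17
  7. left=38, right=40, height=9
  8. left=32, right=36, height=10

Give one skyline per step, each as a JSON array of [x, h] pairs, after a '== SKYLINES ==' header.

== SKYLINES ==
[[36,7],[40,0]]
[[36,7],[40,0]]
[[21,3],[36,7],[40,0]]
[[21,3],[36,7],[40,0]]
[[21,3],[36,7],[37,9],[42,0]]
[[21,3],[26,17],[36,7],[37,9],[42,0]]
[[21,3],[26,17],[36,7],[37,9],[42,0]]
[[21,3],[26,17],[36,7],[37,9],[42,0]]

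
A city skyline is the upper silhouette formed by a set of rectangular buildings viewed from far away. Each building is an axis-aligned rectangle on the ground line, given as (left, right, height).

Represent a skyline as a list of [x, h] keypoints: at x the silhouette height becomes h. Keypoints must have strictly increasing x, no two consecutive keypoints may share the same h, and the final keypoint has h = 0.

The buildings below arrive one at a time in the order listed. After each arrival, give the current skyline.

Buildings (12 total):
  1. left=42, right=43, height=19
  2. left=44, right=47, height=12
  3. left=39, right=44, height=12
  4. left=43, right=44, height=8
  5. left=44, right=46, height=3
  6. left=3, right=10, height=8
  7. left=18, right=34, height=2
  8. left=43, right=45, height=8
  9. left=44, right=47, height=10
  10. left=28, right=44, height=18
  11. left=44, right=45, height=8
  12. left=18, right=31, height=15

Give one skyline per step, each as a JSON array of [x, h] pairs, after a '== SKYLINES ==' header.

== SKYLINES ==
[[42,19],[43,0]]
[[42,19],[43,0],[44,12],[47,0]]
[[39,12],[42,19],[43,12],[47,0]]
[[39,12],[42,19],[43,12],[47,0]]
[[39,12],[42,19],[43,12],[47,0]]
[[3,8],[10,0],[39,12],[42,19],[43,12],[47,0]]
[[3,8],[10,0],[18,2],[34,0],[39,12],[42,19],[43,12],[47,0]]
[[3,8],[10,0],[18,2],[34,0],[39,12],[42,19],[43,12],[47,0]]
[[3,8],[10,0],[18,2],[34,0],[39,12],[42,19],[43,12],[47,0]]
[[3,8],[10,0],[18,2],[28,18],[42,19],[43,18],[44,12],[47,0]]
[[3,8],[10,0],[18,2],[28,18],[42,19],[43,18],[44,12],[47,0]]
[[3,8],[10,0],[18,15],[28,18],[42,19],[43,18],[44,12],[47,0]]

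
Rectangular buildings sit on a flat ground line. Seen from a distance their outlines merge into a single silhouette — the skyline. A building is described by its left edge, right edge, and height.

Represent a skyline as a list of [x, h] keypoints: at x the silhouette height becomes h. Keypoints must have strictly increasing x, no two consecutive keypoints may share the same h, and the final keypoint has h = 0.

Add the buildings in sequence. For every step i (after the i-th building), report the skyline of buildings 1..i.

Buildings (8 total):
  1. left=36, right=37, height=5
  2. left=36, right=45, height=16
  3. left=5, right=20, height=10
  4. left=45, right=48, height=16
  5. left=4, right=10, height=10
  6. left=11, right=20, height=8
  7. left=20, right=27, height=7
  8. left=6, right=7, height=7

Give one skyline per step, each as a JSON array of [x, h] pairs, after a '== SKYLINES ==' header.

== SKYLINES ==
[[36,5],[37,0]]
[[36,16],[45,0]]
[[5,10],[20,0],[36,16],[45,0]]
[[5,10],[20,0],[36,16],[48,0]]
[[4,10],[20,0],[36,16],[48,0]]
[[4,10],[20,0],[36,16],[48,0]]
[[4,10],[20,7],[27,0],[36,16],[48,0]]
[[4,10],[20,7],[27,0],[36,16],[48,0]]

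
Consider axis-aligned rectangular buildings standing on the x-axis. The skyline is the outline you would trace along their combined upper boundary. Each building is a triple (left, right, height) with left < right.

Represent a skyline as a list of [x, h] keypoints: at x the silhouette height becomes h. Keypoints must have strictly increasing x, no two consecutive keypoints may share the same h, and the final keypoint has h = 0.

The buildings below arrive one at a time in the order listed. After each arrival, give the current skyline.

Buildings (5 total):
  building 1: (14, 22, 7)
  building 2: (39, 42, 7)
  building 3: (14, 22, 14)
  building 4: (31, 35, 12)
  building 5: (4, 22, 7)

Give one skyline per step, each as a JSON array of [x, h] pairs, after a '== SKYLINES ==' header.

== SKYLINES ==
[[14,7],[22,0]]
[[14,7],[22,0],[39,7],[42,0]]
[[14,14],[22,0],[39,7],[42,0]]
[[14,14],[22,0],[31,12],[35,0],[39,7],[42,0]]
[[4,7],[14,14],[22,0],[31,12],[35,0],[39,7],[42,0]]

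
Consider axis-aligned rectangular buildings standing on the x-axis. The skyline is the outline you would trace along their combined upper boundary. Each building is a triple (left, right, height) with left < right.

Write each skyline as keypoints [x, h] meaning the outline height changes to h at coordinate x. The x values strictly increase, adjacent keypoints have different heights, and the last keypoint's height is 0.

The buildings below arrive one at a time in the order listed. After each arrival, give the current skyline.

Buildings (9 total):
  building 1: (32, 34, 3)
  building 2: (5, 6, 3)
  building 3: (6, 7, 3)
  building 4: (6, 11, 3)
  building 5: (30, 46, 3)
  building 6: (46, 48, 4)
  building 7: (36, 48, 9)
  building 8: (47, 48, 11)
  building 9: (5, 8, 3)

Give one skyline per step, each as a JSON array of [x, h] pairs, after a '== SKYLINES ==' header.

== SKYLINES ==
[[32,3],[34,0]]
[[5,3],[6,0],[32,3],[34,0]]
[[5,3],[7,0],[32,3],[34,0]]
[[5,3],[11,0],[32,3],[34,0]]
[[5,3],[11,0],[30,3],[46,0]]
[[5,3],[11,0],[30,3],[46,4],[48,0]]
[[5,3],[11,0],[30,3],[36,9],[48,0]]
[[5,3],[11,0],[30,3],[36,9],[47,11],[48,0]]
[[5,3],[11,0],[30,3],[36,9],[47,11],[48,0]]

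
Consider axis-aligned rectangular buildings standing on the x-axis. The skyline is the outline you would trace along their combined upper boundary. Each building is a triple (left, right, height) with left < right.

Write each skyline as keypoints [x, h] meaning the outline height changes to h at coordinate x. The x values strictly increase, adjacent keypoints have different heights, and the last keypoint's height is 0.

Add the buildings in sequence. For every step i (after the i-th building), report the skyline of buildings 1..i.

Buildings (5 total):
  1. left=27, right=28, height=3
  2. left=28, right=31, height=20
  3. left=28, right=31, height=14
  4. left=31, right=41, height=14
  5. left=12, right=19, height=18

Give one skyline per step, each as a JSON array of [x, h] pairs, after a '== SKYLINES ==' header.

== SKYLINES ==
[[27,3],[28,0]]
[[27,3],[28,20],[31,0]]
[[27,3],[28,20],[31,0]]
[[27,3],[28,20],[31,14],[41,0]]
[[12,18],[19,0],[27,3],[28,20],[31,14],[41,0]]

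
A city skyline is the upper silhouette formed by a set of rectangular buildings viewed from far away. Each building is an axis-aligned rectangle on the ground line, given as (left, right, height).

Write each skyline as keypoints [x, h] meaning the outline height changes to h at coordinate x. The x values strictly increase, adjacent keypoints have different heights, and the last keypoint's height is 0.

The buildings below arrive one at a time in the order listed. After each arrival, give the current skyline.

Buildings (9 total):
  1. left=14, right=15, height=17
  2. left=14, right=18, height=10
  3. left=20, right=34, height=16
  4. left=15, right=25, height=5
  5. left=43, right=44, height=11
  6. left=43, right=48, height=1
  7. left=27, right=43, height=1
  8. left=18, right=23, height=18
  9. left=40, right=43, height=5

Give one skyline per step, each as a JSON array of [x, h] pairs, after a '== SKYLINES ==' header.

== SKYLINES ==
[[14,17],[15,0]]
[[14,17],[15,10],[18,0]]
[[14,17],[15,10],[18,0],[20,16],[34,0]]
[[14,17],[15,10],[18,5],[20,16],[34,0]]
[[14,17],[15,10],[18,5],[20,16],[34,0],[43,11],[44,0]]
[[14,17],[15,10],[18,5],[20,16],[34,0],[43,11],[44,1],[48,0]]
[[14,17],[15,10],[18,5],[20,16],[34,1],[43,11],[44,1],[48,0]]
[[14,17],[15,10],[18,18],[23,16],[34,1],[43,11],[44,1],[48,0]]
[[14,17],[15,10],[18,18],[23,16],[34,1],[40,5],[43,11],[44,1],[48,0]]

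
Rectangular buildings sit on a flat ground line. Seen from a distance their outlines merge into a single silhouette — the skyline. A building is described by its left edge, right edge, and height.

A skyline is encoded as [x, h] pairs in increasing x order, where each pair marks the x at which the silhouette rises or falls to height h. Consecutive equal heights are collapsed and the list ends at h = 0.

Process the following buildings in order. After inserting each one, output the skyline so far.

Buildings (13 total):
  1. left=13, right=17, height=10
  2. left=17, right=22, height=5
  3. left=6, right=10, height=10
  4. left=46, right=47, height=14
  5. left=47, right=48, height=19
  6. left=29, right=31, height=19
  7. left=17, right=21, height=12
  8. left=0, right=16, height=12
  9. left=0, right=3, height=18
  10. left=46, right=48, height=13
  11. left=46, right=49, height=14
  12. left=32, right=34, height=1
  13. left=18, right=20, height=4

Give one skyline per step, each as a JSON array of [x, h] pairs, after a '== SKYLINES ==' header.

== SKYLINES ==
[[13,10],[17,0]]
[[13,10],[17,5],[22,0]]
[[6,10],[10,0],[13,10],[17,5],[22,0]]
[[6,10],[10,0],[13,10],[17,5],[22,0],[46,14],[47,0]]
[[6,10],[10,0],[13,10],[17,5],[22,0],[46,14],[47,19],[48,0]]
[[6,10],[10,0],[13,10],[17,5],[22,0],[29,19],[31,0],[46,14],[47,19],[48,0]]
[[6,10],[10,0],[13,10],[17,12],[21,5],[22,0],[29,19],[31,0],[46,14],[47,19],[48,0]]
[[0,12],[16,10],[17,12],[21,5],[22,0],[29,19],[31,0],[46,14],[47,19],[48,0]]
[[0,18],[3,12],[16,10],[17,12],[21,5],[22,0],[29,19],[31,0],[46,14],[47,19],[48,0]]
[[0,18],[3,12],[16,10],[17,12],[21,5],[22,0],[29,19],[31,0],[46,14],[47,19],[48,0]]
[[0,18],[3,12],[16,10],[17,12],[21,5],[22,0],[29,19],[31,0],[46,14],[47,19],[48,14],[49,0]]
[[0,18],[3,12],[16,10],[17,12],[21,5],[22,0],[29,19],[31,0],[32,1],[34,0],[46,14],[47,19],[48,14],[49,0]]
[[0,18],[3,12],[16,10],[17,12],[21,5],[22,0],[29,19],[31,0],[32,1],[34,0],[46,14],[47,19],[48,14],[49,0]]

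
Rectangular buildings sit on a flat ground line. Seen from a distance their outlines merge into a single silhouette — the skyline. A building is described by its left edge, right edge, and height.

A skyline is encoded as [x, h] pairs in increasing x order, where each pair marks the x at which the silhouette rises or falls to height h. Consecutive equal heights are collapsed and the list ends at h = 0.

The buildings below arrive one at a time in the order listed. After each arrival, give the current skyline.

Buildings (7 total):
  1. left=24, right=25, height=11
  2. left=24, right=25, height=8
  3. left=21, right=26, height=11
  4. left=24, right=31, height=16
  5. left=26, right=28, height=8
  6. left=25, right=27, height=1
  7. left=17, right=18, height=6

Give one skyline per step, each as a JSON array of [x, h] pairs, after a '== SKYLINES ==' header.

== SKYLINES ==
[[24,11],[25,0]]
[[24,11],[25,0]]
[[21,11],[26,0]]
[[21,11],[24,16],[31,0]]
[[21,11],[24,16],[31,0]]
[[21,11],[24,16],[31,0]]
[[17,6],[18,0],[21,11],[24,16],[31,0]]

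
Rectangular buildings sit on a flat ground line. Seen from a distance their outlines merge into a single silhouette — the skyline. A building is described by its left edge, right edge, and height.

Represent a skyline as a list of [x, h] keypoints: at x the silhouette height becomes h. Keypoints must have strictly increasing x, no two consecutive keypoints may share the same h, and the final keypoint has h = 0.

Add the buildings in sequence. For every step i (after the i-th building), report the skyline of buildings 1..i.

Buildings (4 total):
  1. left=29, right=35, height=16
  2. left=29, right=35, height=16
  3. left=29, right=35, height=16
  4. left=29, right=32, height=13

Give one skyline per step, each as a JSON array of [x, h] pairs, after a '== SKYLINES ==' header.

== SKYLINES ==
[[29,16],[35,0]]
[[29,16],[35,0]]
[[29,16],[35,0]]
[[29,16],[35,0]]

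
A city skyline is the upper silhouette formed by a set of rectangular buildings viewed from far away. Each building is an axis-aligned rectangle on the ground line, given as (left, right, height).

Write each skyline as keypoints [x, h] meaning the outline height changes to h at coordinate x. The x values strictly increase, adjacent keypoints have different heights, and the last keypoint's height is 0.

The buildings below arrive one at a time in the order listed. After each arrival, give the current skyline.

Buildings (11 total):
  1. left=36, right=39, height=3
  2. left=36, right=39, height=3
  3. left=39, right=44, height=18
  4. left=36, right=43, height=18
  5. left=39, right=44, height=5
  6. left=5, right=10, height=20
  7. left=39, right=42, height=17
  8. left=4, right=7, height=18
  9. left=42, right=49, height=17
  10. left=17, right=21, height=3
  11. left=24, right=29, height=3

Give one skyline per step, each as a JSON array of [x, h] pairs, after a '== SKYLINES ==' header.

== SKYLINES ==
[[36,3],[39,0]]
[[36,3],[39,0]]
[[36,3],[39,18],[44,0]]
[[36,18],[44,0]]
[[36,18],[44,0]]
[[5,20],[10,0],[36,18],[44,0]]
[[5,20],[10,0],[36,18],[44,0]]
[[4,18],[5,20],[10,0],[36,18],[44,0]]
[[4,18],[5,20],[10,0],[36,18],[44,17],[49,0]]
[[4,18],[5,20],[10,0],[17,3],[21,0],[36,18],[44,17],[49,0]]
[[4,18],[5,20],[10,0],[17,3],[21,0],[24,3],[29,0],[36,18],[44,17],[49,0]]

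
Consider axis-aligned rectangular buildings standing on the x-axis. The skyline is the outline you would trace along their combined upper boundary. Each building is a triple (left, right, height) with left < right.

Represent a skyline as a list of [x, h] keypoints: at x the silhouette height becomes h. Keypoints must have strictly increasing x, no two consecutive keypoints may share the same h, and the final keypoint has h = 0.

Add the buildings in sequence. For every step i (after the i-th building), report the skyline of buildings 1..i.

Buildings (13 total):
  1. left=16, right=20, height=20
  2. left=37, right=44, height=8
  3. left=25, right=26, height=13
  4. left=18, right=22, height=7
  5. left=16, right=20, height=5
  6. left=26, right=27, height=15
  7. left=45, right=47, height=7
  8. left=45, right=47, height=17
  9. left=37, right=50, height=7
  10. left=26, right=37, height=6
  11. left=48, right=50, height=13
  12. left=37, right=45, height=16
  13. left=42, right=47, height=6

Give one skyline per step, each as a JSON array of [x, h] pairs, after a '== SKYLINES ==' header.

== SKYLINES ==
[[16,20],[20,0]]
[[16,20],[20,0],[37,8],[44,0]]
[[16,20],[20,0],[25,13],[26,0],[37,8],[44,0]]
[[16,20],[20,7],[22,0],[25,13],[26,0],[37,8],[44,0]]
[[16,20],[20,7],[22,0],[25,13],[26,0],[37,8],[44,0]]
[[16,20],[20,7],[22,0],[25,13],[26,15],[27,0],[37,8],[44,0]]
[[16,20],[20,7],[22,0],[25,13],[26,15],[27,0],[37,8],[44,0],[45,7],[47,0]]
[[16,20],[20,7],[22,0],[25,13],[26,15],[27,0],[37,8],[44,0],[45,17],[47,0]]
[[16,20],[20,7],[22,0],[25,13],[26,15],[27,0],[37,8],[44,7],[45,17],[47,7],[50,0]]
[[16,20],[20,7],[22,0],[25,13],[26,15],[27,6],[37,8],[44,7],[45,17],[47,7],[50,0]]
[[16,20],[20,7],[22,0],[25,13],[26,15],[27,6],[37,8],[44,7],[45,17],[47,7],[48,13],[50,0]]
[[16,20],[20,7],[22,0],[25,13],[26,15],[27,6],[37,16],[45,17],[47,7],[48,13],[50,0]]
[[16,20],[20,7],[22,0],[25,13],[26,15],[27,6],[37,16],[45,17],[47,7],[48,13],[50,0]]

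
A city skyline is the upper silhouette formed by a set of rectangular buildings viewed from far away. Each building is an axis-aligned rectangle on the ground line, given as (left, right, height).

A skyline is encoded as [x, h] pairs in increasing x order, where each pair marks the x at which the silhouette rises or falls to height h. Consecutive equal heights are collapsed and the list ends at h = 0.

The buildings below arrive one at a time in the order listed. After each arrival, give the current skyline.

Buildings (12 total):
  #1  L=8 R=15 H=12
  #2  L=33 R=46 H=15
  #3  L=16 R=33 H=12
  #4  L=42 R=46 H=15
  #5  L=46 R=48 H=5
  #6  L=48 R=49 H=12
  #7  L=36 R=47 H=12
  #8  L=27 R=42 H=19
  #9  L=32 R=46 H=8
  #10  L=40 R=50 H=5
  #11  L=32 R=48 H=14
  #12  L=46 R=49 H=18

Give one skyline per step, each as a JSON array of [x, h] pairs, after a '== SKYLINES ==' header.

== SKYLINES ==
[[8,12],[15,0]]
[[8,12],[15,0],[33,15],[46,0]]
[[8,12],[15,0],[16,12],[33,15],[46,0]]
[[8,12],[15,0],[16,12],[33,15],[46,0]]
[[8,12],[15,0],[16,12],[33,15],[46,5],[48,0]]
[[8,12],[15,0],[16,12],[33,15],[46,5],[48,12],[49,0]]
[[8,12],[15,0],[16,12],[33,15],[46,12],[47,5],[48,12],[49,0]]
[[8,12],[15,0],[16,12],[27,19],[42,15],[46,12],[47,5],[48,12],[49,0]]
[[8,12],[15,0],[16,12],[27,19],[42,15],[46,12],[47,5],[48,12],[49,0]]
[[8,12],[15,0],[16,12],[27,19],[42,15],[46,12],[47,5],[48,12],[49,5],[50,0]]
[[8,12],[15,0],[16,12],[27,19],[42,15],[46,14],[48,12],[49,5],[50,0]]
[[8,12],[15,0],[16,12],[27,19],[42,15],[46,18],[49,5],[50,0]]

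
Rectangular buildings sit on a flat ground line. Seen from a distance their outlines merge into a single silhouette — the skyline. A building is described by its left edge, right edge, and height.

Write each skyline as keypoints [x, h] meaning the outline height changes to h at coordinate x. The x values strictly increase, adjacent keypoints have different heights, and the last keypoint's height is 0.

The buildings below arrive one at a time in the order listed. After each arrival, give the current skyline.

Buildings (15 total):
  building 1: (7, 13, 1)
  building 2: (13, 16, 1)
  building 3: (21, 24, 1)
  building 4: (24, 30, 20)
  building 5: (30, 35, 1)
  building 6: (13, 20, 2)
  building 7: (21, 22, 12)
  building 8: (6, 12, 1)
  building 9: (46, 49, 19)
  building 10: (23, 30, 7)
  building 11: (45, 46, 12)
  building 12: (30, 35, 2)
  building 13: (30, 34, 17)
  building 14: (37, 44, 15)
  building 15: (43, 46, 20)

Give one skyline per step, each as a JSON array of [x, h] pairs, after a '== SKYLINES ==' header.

== SKYLINES ==
[[7,1],[13,0]]
[[7,1],[16,0]]
[[7,1],[16,0],[21,1],[24,0]]
[[7,1],[16,0],[21,1],[24,20],[30,0]]
[[7,1],[16,0],[21,1],[24,20],[30,1],[35,0]]
[[7,1],[13,2],[20,0],[21,1],[24,20],[30,1],[35,0]]
[[7,1],[13,2],[20,0],[21,12],[22,1],[24,20],[30,1],[35,0]]
[[6,1],[13,2],[20,0],[21,12],[22,1],[24,20],[30,1],[35,0]]
[[6,1],[13,2],[20,0],[21,12],[22,1],[24,20],[30,1],[35,0],[46,19],[49,0]]
[[6,1],[13,2],[20,0],[21,12],[22,1],[23,7],[24,20],[30,1],[35,0],[46,19],[49,0]]
[[6,1],[13,2],[20,0],[21,12],[22,1],[23,7],[24,20],[30,1],[35,0],[45,12],[46,19],[49,0]]
[[6,1],[13,2],[20,0],[21,12],[22,1],[23,7],[24,20],[30,2],[35,0],[45,12],[46,19],[49,0]]
[[6,1],[13,2],[20,0],[21,12],[22,1],[23,7],[24,20],[30,17],[34,2],[35,0],[45,12],[46,19],[49,0]]
[[6,1],[13,2],[20,0],[21,12],[22,1],[23,7],[24,20],[30,17],[34,2],[35,0],[37,15],[44,0],[45,12],[46,19],[49,0]]
[[6,1],[13,2],[20,0],[21,12],[22,1],[23,7],[24,20],[30,17],[34,2],[35,0],[37,15],[43,20],[46,19],[49,0]]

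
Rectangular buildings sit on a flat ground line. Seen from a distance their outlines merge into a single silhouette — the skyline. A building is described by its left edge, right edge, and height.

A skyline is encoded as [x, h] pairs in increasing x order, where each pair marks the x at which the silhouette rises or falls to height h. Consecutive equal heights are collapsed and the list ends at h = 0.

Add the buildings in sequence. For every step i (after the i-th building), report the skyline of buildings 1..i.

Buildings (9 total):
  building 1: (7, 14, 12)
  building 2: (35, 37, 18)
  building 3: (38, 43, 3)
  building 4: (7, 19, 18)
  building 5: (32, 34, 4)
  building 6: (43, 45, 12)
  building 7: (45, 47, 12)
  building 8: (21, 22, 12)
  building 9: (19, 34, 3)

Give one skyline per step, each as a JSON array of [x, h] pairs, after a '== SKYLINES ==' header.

== SKYLINES ==
[[7,12],[14,0]]
[[7,12],[14,0],[35,18],[37,0]]
[[7,12],[14,0],[35,18],[37,0],[38,3],[43,0]]
[[7,18],[19,0],[35,18],[37,0],[38,3],[43,0]]
[[7,18],[19,0],[32,4],[34,0],[35,18],[37,0],[38,3],[43,0]]
[[7,18],[19,0],[32,4],[34,0],[35,18],[37,0],[38,3],[43,12],[45,0]]
[[7,18],[19,0],[32,4],[34,0],[35,18],[37,0],[38,3],[43,12],[47,0]]
[[7,18],[19,0],[21,12],[22,0],[32,4],[34,0],[35,18],[37,0],[38,3],[43,12],[47,0]]
[[7,18],[19,3],[21,12],[22,3],[32,4],[34,0],[35,18],[37,0],[38,3],[43,12],[47,0]]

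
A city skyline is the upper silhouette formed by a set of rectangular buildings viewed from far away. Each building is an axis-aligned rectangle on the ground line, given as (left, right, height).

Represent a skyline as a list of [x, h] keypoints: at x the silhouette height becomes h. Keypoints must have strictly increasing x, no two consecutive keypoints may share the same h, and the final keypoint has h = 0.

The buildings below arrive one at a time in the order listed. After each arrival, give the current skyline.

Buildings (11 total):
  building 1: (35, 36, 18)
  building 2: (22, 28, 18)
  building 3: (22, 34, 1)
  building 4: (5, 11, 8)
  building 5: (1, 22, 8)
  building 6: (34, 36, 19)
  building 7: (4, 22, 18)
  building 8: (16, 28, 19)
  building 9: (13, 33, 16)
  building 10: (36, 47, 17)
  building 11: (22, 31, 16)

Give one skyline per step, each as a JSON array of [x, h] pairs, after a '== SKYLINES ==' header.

== SKYLINES ==
[[35,18],[36,0]]
[[22,18],[28,0],[35,18],[36,0]]
[[22,18],[28,1],[34,0],[35,18],[36,0]]
[[5,8],[11,0],[22,18],[28,1],[34,0],[35,18],[36,0]]
[[1,8],[22,18],[28,1],[34,0],[35,18],[36,0]]
[[1,8],[22,18],[28,1],[34,19],[36,0]]
[[1,8],[4,18],[28,1],[34,19],[36,0]]
[[1,8],[4,18],[16,19],[28,1],[34,19],[36,0]]
[[1,8],[4,18],[16,19],[28,16],[33,1],[34,19],[36,0]]
[[1,8],[4,18],[16,19],[28,16],[33,1],[34,19],[36,17],[47,0]]
[[1,8],[4,18],[16,19],[28,16],[33,1],[34,19],[36,17],[47,0]]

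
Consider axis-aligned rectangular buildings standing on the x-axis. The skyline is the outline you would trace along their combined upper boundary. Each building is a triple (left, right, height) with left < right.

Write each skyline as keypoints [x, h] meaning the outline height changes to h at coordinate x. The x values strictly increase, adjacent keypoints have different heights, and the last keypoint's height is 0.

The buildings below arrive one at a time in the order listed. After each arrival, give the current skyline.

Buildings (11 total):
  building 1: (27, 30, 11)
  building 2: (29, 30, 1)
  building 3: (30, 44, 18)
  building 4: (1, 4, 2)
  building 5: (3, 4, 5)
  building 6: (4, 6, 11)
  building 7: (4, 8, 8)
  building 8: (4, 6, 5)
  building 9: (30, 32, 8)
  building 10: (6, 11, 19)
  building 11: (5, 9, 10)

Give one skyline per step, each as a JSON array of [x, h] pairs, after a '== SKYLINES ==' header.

== SKYLINES ==
[[27,11],[30,0]]
[[27,11],[30,0]]
[[27,11],[30,18],[44,0]]
[[1,2],[4,0],[27,11],[30,18],[44,0]]
[[1,2],[3,5],[4,0],[27,11],[30,18],[44,0]]
[[1,2],[3,5],[4,11],[6,0],[27,11],[30,18],[44,0]]
[[1,2],[3,5],[4,11],[6,8],[8,0],[27,11],[30,18],[44,0]]
[[1,2],[3,5],[4,11],[6,8],[8,0],[27,11],[30,18],[44,0]]
[[1,2],[3,5],[4,11],[6,8],[8,0],[27,11],[30,18],[44,0]]
[[1,2],[3,5],[4,11],[6,19],[11,0],[27,11],[30,18],[44,0]]
[[1,2],[3,5],[4,11],[6,19],[11,0],[27,11],[30,18],[44,0]]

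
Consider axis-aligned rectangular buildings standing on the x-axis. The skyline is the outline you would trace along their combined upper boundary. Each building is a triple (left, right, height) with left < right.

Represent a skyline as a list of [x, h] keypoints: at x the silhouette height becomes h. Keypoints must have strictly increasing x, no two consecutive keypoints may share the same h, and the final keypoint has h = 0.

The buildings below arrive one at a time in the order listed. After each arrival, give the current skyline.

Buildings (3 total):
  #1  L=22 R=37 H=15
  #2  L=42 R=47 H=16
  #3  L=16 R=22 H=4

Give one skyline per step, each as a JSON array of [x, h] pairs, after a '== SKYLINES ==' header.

== SKYLINES ==
[[22,15],[37,0]]
[[22,15],[37,0],[42,16],[47,0]]
[[16,4],[22,15],[37,0],[42,16],[47,0]]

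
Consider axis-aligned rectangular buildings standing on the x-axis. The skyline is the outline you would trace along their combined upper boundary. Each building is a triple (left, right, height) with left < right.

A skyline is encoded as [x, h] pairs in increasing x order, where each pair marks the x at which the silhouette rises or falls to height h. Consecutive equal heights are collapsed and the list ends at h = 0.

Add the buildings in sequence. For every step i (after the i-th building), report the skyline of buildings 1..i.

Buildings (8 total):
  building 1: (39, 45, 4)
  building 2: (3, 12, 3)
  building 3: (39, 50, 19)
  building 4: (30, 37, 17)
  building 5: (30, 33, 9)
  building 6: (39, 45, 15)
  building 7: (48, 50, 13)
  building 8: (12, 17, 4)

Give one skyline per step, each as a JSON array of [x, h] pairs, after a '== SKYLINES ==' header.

== SKYLINES ==
[[39,4],[45,0]]
[[3,3],[12,0],[39,4],[45,0]]
[[3,3],[12,0],[39,19],[50,0]]
[[3,3],[12,0],[30,17],[37,0],[39,19],[50,0]]
[[3,3],[12,0],[30,17],[37,0],[39,19],[50,0]]
[[3,3],[12,0],[30,17],[37,0],[39,19],[50,0]]
[[3,3],[12,0],[30,17],[37,0],[39,19],[50,0]]
[[3,3],[12,4],[17,0],[30,17],[37,0],[39,19],[50,0]]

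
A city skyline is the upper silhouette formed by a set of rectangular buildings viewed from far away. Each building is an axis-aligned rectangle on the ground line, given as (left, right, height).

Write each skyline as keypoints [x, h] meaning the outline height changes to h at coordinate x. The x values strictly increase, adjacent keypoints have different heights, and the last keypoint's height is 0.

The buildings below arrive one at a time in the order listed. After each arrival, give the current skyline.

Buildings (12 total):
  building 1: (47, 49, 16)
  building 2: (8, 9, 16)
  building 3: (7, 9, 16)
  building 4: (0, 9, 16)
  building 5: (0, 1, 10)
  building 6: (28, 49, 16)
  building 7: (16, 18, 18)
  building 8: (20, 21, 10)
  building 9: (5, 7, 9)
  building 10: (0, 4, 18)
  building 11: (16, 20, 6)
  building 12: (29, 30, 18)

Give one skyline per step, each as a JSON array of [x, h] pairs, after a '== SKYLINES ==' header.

== SKYLINES ==
[[47,16],[49,0]]
[[8,16],[9,0],[47,16],[49,0]]
[[7,16],[9,0],[47,16],[49,0]]
[[0,16],[9,0],[47,16],[49,0]]
[[0,16],[9,0],[47,16],[49,0]]
[[0,16],[9,0],[28,16],[49,0]]
[[0,16],[9,0],[16,18],[18,0],[28,16],[49,0]]
[[0,16],[9,0],[16,18],[18,0],[20,10],[21,0],[28,16],[49,0]]
[[0,16],[9,0],[16,18],[18,0],[20,10],[21,0],[28,16],[49,0]]
[[0,18],[4,16],[9,0],[16,18],[18,0],[20,10],[21,0],[28,16],[49,0]]
[[0,18],[4,16],[9,0],[16,18],[18,6],[20,10],[21,0],[28,16],[49,0]]
[[0,18],[4,16],[9,0],[16,18],[18,6],[20,10],[21,0],[28,16],[29,18],[30,16],[49,0]]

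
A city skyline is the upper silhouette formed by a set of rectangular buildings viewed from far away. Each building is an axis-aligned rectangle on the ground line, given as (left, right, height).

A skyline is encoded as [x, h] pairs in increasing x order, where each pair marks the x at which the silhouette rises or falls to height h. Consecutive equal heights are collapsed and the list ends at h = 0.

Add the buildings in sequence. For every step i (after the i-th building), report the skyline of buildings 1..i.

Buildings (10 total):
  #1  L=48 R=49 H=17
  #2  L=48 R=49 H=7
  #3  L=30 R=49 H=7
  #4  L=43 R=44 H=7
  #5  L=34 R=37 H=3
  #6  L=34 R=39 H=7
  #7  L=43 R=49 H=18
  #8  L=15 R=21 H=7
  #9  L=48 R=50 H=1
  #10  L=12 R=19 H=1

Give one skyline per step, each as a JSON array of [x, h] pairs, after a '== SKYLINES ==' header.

== SKYLINES ==
[[48,17],[49,0]]
[[48,17],[49,0]]
[[30,7],[48,17],[49,0]]
[[30,7],[48,17],[49,0]]
[[30,7],[48,17],[49,0]]
[[30,7],[48,17],[49,0]]
[[30,7],[43,18],[49,0]]
[[15,7],[21,0],[30,7],[43,18],[49,0]]
[[15,7],[21,0],[30,7],[43,18],[49,1],[50,0]]
[[12,1],[15,7],[21,0],[30,7],[43,18],[49,1],[50,0]]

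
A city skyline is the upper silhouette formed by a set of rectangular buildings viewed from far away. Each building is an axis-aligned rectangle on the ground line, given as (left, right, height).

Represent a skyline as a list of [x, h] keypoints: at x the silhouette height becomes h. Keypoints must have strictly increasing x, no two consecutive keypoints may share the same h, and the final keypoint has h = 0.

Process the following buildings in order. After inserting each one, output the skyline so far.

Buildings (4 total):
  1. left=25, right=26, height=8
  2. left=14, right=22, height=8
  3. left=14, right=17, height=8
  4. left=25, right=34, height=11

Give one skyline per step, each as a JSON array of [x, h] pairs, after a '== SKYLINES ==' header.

== SKYLINES ==
[[25,8],[26,0]]
[[14,8],[22,0],[25,8],[26,0]]
[[14,8],[22,0],[25,8],[26,0]]
[[14,8],[22,0],[25,11],[34,0]]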